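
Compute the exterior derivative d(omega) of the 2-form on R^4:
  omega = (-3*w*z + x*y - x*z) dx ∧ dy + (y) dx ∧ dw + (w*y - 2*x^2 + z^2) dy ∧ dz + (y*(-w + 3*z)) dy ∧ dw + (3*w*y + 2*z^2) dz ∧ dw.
d(omega) = (-3*w - 5*x) dx ∧ dy ∧ dz + (-3*z - 1) dx ∧ dy ∧ dw + (3*w - 2*y) dy ∧ dz ∧ dw

For a 2-form omega = sum_{i<j} g_{ij} dx_i ∧ dx_j, the exterior derivative is
  d(omega) = sum_{i<j} d(g_{ij}) ∧ dx_i ∧ dx_j = sum_{i<j, k} (∂g_{ij}/∂x_k) dx_k ∧ dx_i ∧ dx_j.
Expand each term, using dx_k ∧ dx_i ∧ dx_j = sgn(permutation) dx_{(a)} ∧ dx_{(b)} ∧ dx_{(c)} with (a < b < c) sorted:
  d(-3*w*z + x*y - x*z) includes (∂/∂z)(-3*w*z + x*y - x*z) dz = (-3*w - x) dz, which multiplied by dx ∧ dy gives (-3*w - x) dx ∧ dy ∧ dz
  d(-3*w*z + x*y - x*z) includes (∂/∂w)(-3*w*z + x*y - x*z) dw = (-3*z) dw, which multiplied by dx ∧ dy gives (-3*z) dx ∧ dy ∧ dw
  d(y) includes (∂/∂y)(y) dy = (1) dy, which multiplied by dx ∧ dw gives (-1) dx ∧ dy ∧ dw
  d(w*y - 2*x^2 + z^2) includes (∂/∂x)(w*y - 2*x^2 + z^2) dx = (-4*x) dx, which multiplied by dy ∧ dz gives (-4*x) dx ∧ dy ∧ dz
  d(w*y - 2*x^2 + z^2) includes (∂/∂w)(w*y - 2*x^2 + z^2) dw = (y) dw, which multiplied by dy ∧ dz gives (y) dy ∧ dz ∧ dw
  d(y*(-w + 3*z)) includes (∂/∂z)(y*(-w + 3*z)) dz = (3*y) dz, which multiplied by dy ∧ dw gives (-3*y) dy ∧ dz ∧ dw
  d(3*w*y + 2*z^2) includes (∂/∂y)(3*w*y + 2*z^2) dy = (3*w) dy, which multiplied by dz ∧ dw gives (3*w) dy ∧ dz ∧ dw
Collecting like 3-forms: d(omega) = (-3*w - 5*x) dx ∧ dy ∧ dz + (-3*z - 1) dx ∧ dy ∧ dw + (3*w - 2*y) dy ∧ dz ∧ dw.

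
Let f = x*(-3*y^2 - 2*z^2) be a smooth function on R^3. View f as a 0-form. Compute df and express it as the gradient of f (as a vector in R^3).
df = (-3*y^2 - 2*z^2) dx + (-6*x*y) dy + (-4*x*z) dz; grad f = (-3*y^2 - 2*z^2, -6*x*y, -4*x*z)

For a 0-form f, d f = (∂f/∂x) dx + (∂f/∂y) dy + (∂f/∂z) dz. The components of the vector representation are exactly the entries of grad f in Cartesian coordinates:
  ∂f/∂x = -3*y^2 - 2*z^2
  ∂f/∂y = -6*x*y
  ∂f/∂z = -4*x*z.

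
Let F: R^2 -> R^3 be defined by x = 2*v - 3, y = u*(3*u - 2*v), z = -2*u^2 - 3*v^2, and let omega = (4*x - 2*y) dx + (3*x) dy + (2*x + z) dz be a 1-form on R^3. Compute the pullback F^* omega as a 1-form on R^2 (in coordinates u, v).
F^* omega = (8*u^3 + 12*u*v^2 + 20*u*v - 30*u - 12*v^2 + 18*v) du + (12*u^2*v - 12*u^2 - 4*u*v + 18*u + 18*v^3 - 24*v^2 + 52*v - 24) dv

Using F^*(f dg) = (f ∘ F) d(g ∘ F), substitute each coordinate x_i by F_i(u, v) in f_i, and replace dx_i by d F_i = (∂F_i/∂u) du + (∂F_i/∂v) dv.
  For the x component: f_1(F) = -6*u^2 + 4*u*v + 8*v - 12; d F_1 = (0) du + (2) dv
  For the y component: f_2(F) = 6*v - 9; d F_2 = (6*u - 2*v) du + (-2*u) dv
  For the z component: f_3(F) = -2*u^2 - 3*v^2 + 4*v - 6; d F_3 = (-4*u) du + (-6*v) dv
Combining and collecting du, dv coefficients:
  coeff of du: 8*u^3 + 12*u*v^2 + 20*u*v - 30*u - 12*v^2 + 18*v
  coeff of dv: 12*u^2*v - 12*u^2 - 4*u*v + 18*u + 18*v^3 - 24*v^2 + 52*v - 24
F^* omega = (8*u^3 + 12*u*v^2 + 20*u*v - 30*u - 12*v^2 + 18*v) du + (12*u^2*v - 12*u^2 - 4*u*v + 18*u + 18*v^3 - 24*v^2 + 52*v - 24) dv.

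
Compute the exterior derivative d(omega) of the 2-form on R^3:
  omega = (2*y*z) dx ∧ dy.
d(omega) = (2*y) dx ∧ dy ∧ dz

For a 2-form omega = sum_{i<j} g_{ij} dx_i ∧ dx_j, the exterior derivative is
  d(omega) = sum_{i<j} d(g_{ij}) ∧ dx_i ∧ dx_j = sum_{i<j, k} (∂g_{ij}/∂x_k) dx_k ∧ dx_i ∧ dx_j.
Expand each term, using dx_k ∧ dx_i ∧ dx_j = sgn(permutation) dx_{(a)} ∧ dx_{(b)} ∧ dx_{(c)} with (a < b < c) sorted:
  d(2*y*z) includes (∂/∂z)(2*y*z) dz = (2*y) dz, which multiplied by dx ∧ dy gives (2*y) dx ∧ dy ∧ dz
Collecting like 3-forms: d(omega) = (2*y) dx ∧ dy ∧ dz.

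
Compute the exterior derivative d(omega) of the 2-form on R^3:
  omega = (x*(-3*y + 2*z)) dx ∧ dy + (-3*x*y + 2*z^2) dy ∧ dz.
d(omega) = (2*x - 3*y) dx ∧ dy ∧ dz

For a 2-form omega = sum_{i<j} g_{ij} dx_i ∧ dx_j, the exterior derivative is
  d(omega) = sum_{i<j} d(g_{ij}) ∧ dx_i ∧ dx_j = sum_{i<j, k} (∂g_{ij}/∂x_k) dx_k ∧ dx_i ∧ dx_j.
Expand each term, using dx_k ∧ dx_i ∧ dx_j = sgn(permutation) dx_{(a)} ∧ dx_{(b)} ∧ dx_{(c)} with (a < b < c) sorted:
  d(x*(-3*y + 2*z)) includes (∂/∂z)(x*(-3*y + 2*z)) dz = (2*x) dz, which multiplied by dx ∧ dy gives (2*x) dx ∧ dy ∧ dz
  d(-3*x*y + 2*z^2) includes (∂/∂x)(-3*x*y + 2*z^2) dx = (-3*y) dx, which multiplied by dy ∧ dz gives (-3*y) dx ∧ dy ∧ dz
Collecting like 3-forms: d(omega) = (2*x - 3*y) dx ∧ dy ∧ dz.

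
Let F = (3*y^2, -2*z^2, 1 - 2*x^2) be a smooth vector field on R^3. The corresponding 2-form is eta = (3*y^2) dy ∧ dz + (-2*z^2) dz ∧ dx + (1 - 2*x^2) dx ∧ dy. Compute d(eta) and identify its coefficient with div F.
d(eta) = (0) dx ∧ dy ∧ dz; div F = 0

For a 2-form in R^3 of the form above, applying d gives a 3-form with coefficient ∂P/∂x + ∂Q/∂y + ∂R/∂z:
  ∂P/∂x = 0
  ∂Q/∂y = 0
  ∂R/∂z = 0
Sum = 0, which is exactly div F.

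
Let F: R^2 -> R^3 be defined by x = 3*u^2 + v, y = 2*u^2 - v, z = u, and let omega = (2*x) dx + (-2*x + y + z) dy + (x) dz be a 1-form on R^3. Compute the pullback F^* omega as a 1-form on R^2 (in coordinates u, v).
F^* omega = (20*u^3 + 7*u^2 + v) du + (10*u^2 - u + 5*v) dv

Using F^*(f dg) = (f ∘ F) d(g ∘ F), substitute each coordinate x_i by F_i(u, v) in f_i, and replace dx_i by d F_i = (∂F_i/∂u) du + (∂F_i/∂v) dv.
  For the x component: f_1(F) = 6*u^2 + 2*v; d F_1 = (6*u) du + (1) dv
  For the y component: f_2(F) = -4*u^2 + u - 3*v; d F_2 = (4*u) du + (-1) dv
  For the z component: f_3(F) = 3*u^2 + v; d F_3 = (1) du + (0) dv
Combining and collecting du, dv coefficients:
  coeff of du: 20*u^3 + 7*u^2 + v
  coeff of dv: 10*u^2 - u + 5*v
F^* omega = (20*u^3 + 7*u^2 + v) du + (10*u^2 - u + 5*v) dv.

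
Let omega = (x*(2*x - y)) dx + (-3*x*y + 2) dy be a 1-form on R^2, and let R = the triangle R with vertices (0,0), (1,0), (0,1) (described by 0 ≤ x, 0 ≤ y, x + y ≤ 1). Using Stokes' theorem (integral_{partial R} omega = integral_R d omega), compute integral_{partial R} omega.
integral_(partial R) omega = -1/3

Stokes: integral_partial_R omega = integral_R d omega with d omega = (∂Q/∂x - ∂P/∂y) dx ∧ dy.
  ∂Q/∂x = -3*y
  ∂P/∂y = -x
  integrand = ∂Q/∂x - ∂P/∂y = x - 3*y.
Integrating over R: integral_0^1 integral_0^{1-x} (x - 3*y) dy dx = -1/3.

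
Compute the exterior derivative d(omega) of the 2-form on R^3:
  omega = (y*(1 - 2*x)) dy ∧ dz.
d(omega) = (-2*y) dx ∧ dy ∧ dz

For a 2-form omega = sum_{i<j} g_{ij} dx_i ∧ dx_j, the exterior derivative is
  d(omega) = sum_{i<j} d(g_{ij}) ∧ dx_i ∧ dx_j = sum_{i<j, k} (∂g_{ij}/∂x_k) dx_k ∧ dx_i ∧ dx_j.
Expand each term, using dx_k ∧ dx_i ∧ dx_j = sgn(permutation) dx_{(a)} ∧ dx_{(b)} ∧ dx_{(c)} with (a < b < c) sorted:
  d(y*(1 - 2*x)) includes (∂/∂x)(y*(1 - 2*x)) dx = (-2*y) dx, which multiplied by dy ∧ dz gives (-2*y) dx ∧ dy ∧ dz
Collecting like 3-forms: d(omega) = (-2*y) dx ∧ dy ∧ dz.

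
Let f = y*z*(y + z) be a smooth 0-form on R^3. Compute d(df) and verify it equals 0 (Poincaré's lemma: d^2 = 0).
d(df) = 0

Step 1: df = sum_i (∂f/∂x_i) dx_i = (0) dx + (z*(2*y + z)) dy + (y*(y + 2*z)) dz.
Step 2: Apply d again. Using the 1-form formula, the coefficient of dx ∧ dy in d(df) is ∂^2 f/∂x ∂y - ∂^2 f/∂y ∂x = (0) - (0) = 0 (equality of mixed partials for smooth f).
Similarly for dx ∧ dz and dy ∧ dz — all coefficients vanish. So d(df) = 0.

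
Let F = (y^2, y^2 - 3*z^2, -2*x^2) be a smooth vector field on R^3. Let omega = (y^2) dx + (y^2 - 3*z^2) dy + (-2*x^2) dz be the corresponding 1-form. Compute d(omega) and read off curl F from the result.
d(omega) = (6*z) dy ∧ dz + (4*x) dz ∧ dx + (-2*y) dx ∧ dy; curl F = (6*z, 4*x, -2*y)

d omega = sum_{i<j} (∂f_j/∂x_i - ∂f_i/∂x_j) dx_i ∧ dx_j. Under the identification (dy ∧ dz, dz ∧ dx, dx ∧ dy) ↔ (e_x, e_y, e_z), the coefficients are exactly the components of curl F. Compute:
  ∂R/∂y - ∂Q/∂z = (0) - (-6*z) = 6*z
  ∂P/∂z - ∂R/∂x = (0) - (-4*x) = 4*x
  ∂Q/∂x - ∂P/∂y = (0) - (2*y) = -2*y.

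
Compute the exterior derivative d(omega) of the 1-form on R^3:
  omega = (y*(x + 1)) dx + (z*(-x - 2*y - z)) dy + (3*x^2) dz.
d(omega) = (-x - z - 1) dx ∧ dy + (6*x) dx ∧ dz + (x + 2*y + 2*z) dy ∧ dz

For a 1-form omega = sum_i f_i dx_i, the exterior derivative is
  d(omega) = sum_{i < j} (∂f_j/∂x_i - ∂f_i/∂x_j) dx_i ∧ dx_j.
  coefficient of dx ∧ dy: ∂f_2/∂x - ∂f_1/∂y = ∂(z*(-x - 2*y - z))/∂x - ∂(y*(x + 1))/∂y = -x - z - 1
  coefficient of dx ∧ dz: ∂f_3/∂x - ∂f_1/∂z = ∂(3*x^2)/∂x - ∂(y*(x + 1))/∂z = 6*x
  coefficient of dy ∧ dz: ∂f_3/∂y - ∂f_2/∂z = ∂(3*x^2)/∂y - ∂(z*(-x - 2*y - z))/∂z = x + 2*y + 2*z
Assembling: d(omega) = (-x - z - 1) dx ∧ dy + (6*x) dx ∧ dz + (x + 2*y + 2*z) dy ∧ dz.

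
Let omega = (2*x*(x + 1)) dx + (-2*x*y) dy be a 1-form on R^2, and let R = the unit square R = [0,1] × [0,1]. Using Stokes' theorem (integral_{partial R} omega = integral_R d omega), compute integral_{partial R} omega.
integral_(partial R) omega = -1

Stokes: integral_partial_R omega = integral_R d omega with d omega = (∂Q/∂x - ∂P/∂y) dx ∧ dy.
  ∂Q/∂x = -2*y
  ∂P/∂y = 0
  integrand = ∂Q/∂x - ∂P/∂y = -2*y.
Integrating over R: integral_0^1 integral_0^1 (-2*y) dx dy = -1.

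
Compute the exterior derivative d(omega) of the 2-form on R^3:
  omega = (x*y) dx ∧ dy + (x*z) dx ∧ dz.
d(omega) = 0

For a 2-form omega = sum_{i<j} g_{ij} dx_i ∧ dx_j, the exterior derivative is
  d(omega) = sum_{i<j} d(g_{ij}) ∧ dx_i ∧ dx_j = sum_{i<j, k} (∂g_{ij}/∂x_k) dx_k ∧ dx_i ∧ dx_j.
Expand each term, using dx_k ∧ dx_i ∧ dx_j = sgn(permutation) dx_{(a)} ∧ dx_{(b)} ∧ dx_{(c)} with (a < b < c) sorted:

Collecting like 3-forms: d(omega) = 0.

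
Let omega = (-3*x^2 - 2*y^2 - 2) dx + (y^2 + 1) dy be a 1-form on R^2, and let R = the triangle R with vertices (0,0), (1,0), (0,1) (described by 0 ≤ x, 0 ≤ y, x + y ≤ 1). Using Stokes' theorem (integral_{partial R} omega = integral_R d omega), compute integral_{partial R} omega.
integral_(partial R) omega = 2/3

Stokes: integral_partial_R omega = integral_R d omega with d omega = (∂Q/∂x - ∂P/∂y) dx ∧ dy.
  ∂Q/∂x = 0
  ∂P/∂y = -4*y
  integrand = ∂Q/∂x - ∂P/∂y = 4*y.
Integrating over R: integral_0^1 integral_0^{1-x} (4*y) dy dx = 2/3.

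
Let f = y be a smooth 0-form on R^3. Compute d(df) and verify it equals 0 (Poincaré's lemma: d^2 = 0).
d(df) = 0

Step 1: df = sum_i (∂f/∂x_i) dx_i = (0) dx + (1) dy + (0) dz.
Step 2: Apply d again. Using the 1-form formula, the coefficient of dx ∧ dy in d(df) is ∂^2 f/∂x ∂y - ∂^2 f/∂y ∂x = (0) - (0) = 0 (equality of mixed partials for smooth f).
Similarly for dx ∧ dz and dy ∧ dz — all coefficients vanish. So d(df) = 0.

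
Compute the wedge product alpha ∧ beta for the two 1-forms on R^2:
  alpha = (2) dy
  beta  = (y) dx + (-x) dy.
alpha ∧ beta = (-2*y) dx ∧ dy

Distribute the wedge, using dx_i ∧ dx_j = -dx_j ∧ dx_i and dx_i ∧ dx_i = 0. For each pair (i, j) with i < j, the coefficient of dx_i ∧ dx_j in alpha ∧ beta is (alpha_i * beta_j - alpha_j * beta_i). Collecting: alpha ∧ beta = (-2*y) dx ∧ dy.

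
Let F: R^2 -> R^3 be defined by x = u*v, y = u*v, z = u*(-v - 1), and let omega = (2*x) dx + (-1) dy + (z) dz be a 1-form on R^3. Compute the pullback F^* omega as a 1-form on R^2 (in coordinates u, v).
F^* omega = (3*u*v^2 + 2*u*v + u - v) du + (u*(3*u*v + u - 1)) dv

Using F^*(f dg) = (f ∘ F) d(g ∘ F), substitute each coordinate x_i by F_i(u, v) in f_i, and replace dx_i by d F_i = (∂F_i/∂u) du + (∂F_i/∂v) dv.
  For the x component: f_1(F) = 2*u*v; d F_1 = (v) du + (u) dv
  For the y component: f_2(F) = -1; d F_2 = (v) du + (u) dv
  For the z component: f_3(F) = u*(-v - 1); d F_3 = (-v - 1) du + (-u) dv
Combining and collecting du, dv coefficients:
  coeff of du: 3*u*v^2 + 2*u*v + u - v
  coeff of dv: u*(3*u*v + u - 1)
F^* omega = (3*u*v^2 + 2*u*v + u - v) du + (u*(3*u*v + u - 1)) dv.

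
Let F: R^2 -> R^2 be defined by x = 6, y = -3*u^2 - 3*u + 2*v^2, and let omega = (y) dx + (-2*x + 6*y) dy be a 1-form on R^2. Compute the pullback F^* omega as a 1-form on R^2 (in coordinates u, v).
F^* omega = (108*u^3 + 162*u^2 - 72*u*v^2 + 126*u - 36*v^2 + 36) du + (24*v*(-3*u^2 - 3*u + 2*v^2 - 2)) dv

Using F^*(f dg) = (f ∘ F) d(g ∘ F), substitute each coordinate x_i by F_i(u, v) in f_i, and replace dx_i by d F_i = (∂F_i/∂u) du + (∂F_i/∂v) dv.
  For the x component: f_1(F) = -3*u^2 - 3*u + 2*v^2; d F_1 = (0) du + (0) dv
  For the y component: f_2(F) = -18*u^2 - 18*u + 12*v^2 - 12; d F_2 = (-6*u - 3) du + (4*v) dv
Combining and collecting du, dv coefficients:
  coeff of du: 108*u^3 + 162*u^2 - 72*u*v^2 + 126*u - 36*v^2 + 36
  coeff of dv: 24*v*(-3*u^2 - 3*u + 2*v^2 - 2)
F^* omega = (108*u^3 + 162*u^2 - 72*u*v^2 + 126*u - 36*v^2 + 36) du + (24*v*(-3*u^2 - 3*u + 2*v^2 - 2)) dv.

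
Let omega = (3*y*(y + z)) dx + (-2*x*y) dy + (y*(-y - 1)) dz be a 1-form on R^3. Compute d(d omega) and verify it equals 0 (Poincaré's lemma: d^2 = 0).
d(d omega) = 0

Step 1: d omega = sum_{i<j} (∂f_j/∂x_i - ∂f_i/∂x_j) dx_i ∧ dx_j:
  coeff of dx ∧ dy: -8*y - 3*z
  coeff of dx ∧ dz: -3*y
  coeff of dy ∧ dz: -2*y - 1
Step 2: Apply d again to each 2-form coefficient. The only possible 3-form in R^3 is dx ∧ dy ∧ dz, with coefficient
  ∂(coeff of dy∧dz)/∂x - ∂(coeff of dx∧dz)/∂y + ∂(coeff of dx∧dy)/∂z
  = ∂/∂x (-2*y - 1) - ∂/∂y (-3*y) + ∂/∂z (-8*y - 3*z).
Each of these terms simplifies to sums of mixed partials that cancel in pairs. The result is 0 (by equality of mixed partials for smooth functions — Schwarz / Clairaut).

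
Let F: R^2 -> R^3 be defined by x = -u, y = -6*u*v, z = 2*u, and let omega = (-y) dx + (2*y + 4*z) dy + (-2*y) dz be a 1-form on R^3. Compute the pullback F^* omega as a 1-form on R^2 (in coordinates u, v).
F^* omega = (6*u*v*(12*v - 5)) du + (u^2*(72*v - 48)) dv

Using F^*(f dg) = (f ∘ F) d(g ∘ F), substitute each coordinate x_i by F_i(u, v) in f_i, and replace dx_i by d F_i = (∂F_i/∂u) du + (∂F_i/∂v) dv.
  For the x component: f_1(F) = 6*u*v; d F_1 = (-1) du + (0) dv
  For the y component: f_2(F) = 4*u*(2 - 3*v); d F_2 = (-6*v) du + (-6*u) dv
  For the z component: f_3(F) = 12*u*v; d F_3 = (2) du + (0) dv
Combining and collecting du, dv coefficients:
  coeff of du: 6*u*v*(12*v - 5)
  coeff of dv: u^2*(72*v - 48)
F^* omega = (6*u*v*(12*v - 5)) du + (u^2*(72*v - 48)) dv.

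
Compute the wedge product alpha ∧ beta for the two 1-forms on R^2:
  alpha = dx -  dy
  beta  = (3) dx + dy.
alpha ∧ beta = (4) dx ∧ dy

Distribute the wedge, using dx_i ∧ dx_j = -dx_j ∧ dx_i and dx_i ∧ dx_i = 0. For each pair (i, j) with i < j, the coefficient of dx_i ∧ dx_j in alpha ∧ beta is (alpha_i * beta_j - alpha_j * beta_i). Collecting: alpha ∧ beta = (4) dx ∧ dy.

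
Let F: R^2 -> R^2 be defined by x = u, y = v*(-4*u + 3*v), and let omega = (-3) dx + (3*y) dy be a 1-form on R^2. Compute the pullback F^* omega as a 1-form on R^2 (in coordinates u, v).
F^* omega = (48*u*v^2 - 36*v^3 - 3) du + (6*v*(8*u^2 - 18*u*v + 9*v^2)) dv

Using F^*(f dg) = (f ∘ F) d(g ∘ F), substitute each coordinate x_i by F_i(u, v) in f_i, and replace dx_i by d F_i = (∂F_i/∂u) du + (∂F_i/∂v) dv.
  For the x component: f_1(F) = -3; d F_1 = (1) du + (0) dv
  For the y component: f_2(F) = 3*v*(-4*u + 3*v); d F_2 = (-4*v) du + (-4*u + 6*v) dv
Combining and collecting du, dv coefficients:
  coeff of du: 48*u*v^2 - 36*v^3 - 3
  coeff of dv: 6*v*(8*u^2 - 18*u*v + 9*v^2)
F^* omega = (48*u*v^2 - 36*v^3 - 3) du + (6*v*(8*u^2 - 18*u*v + 9*v^2)) dv.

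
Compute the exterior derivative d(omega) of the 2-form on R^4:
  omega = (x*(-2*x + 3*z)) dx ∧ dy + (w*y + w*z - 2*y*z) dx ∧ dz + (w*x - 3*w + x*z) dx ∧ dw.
d(omega) = (-w + 3*x + 2*z) dx ∧ dy ∧ dz + (-x + y + z) dx ∧ dz ∧ dw

For a 2-form omega = sum_{i<j} g_{ij} dx_i ∧ dx_j, the exterior derivative is
  d(omega) = sum_{i<j} d(g_{ij}) ∧ dx_i ∧ dx_j = sum_{i<j, k} (∂g_{ij}/∂x_k) dx_k ∧ dx_i ∧ dx_j.
Expand each term, using dx_k ∧ dx_i ∧ dx_j = sgn(permutation) dx_{(a)} ∧ dx_{(b)} ∧ dx_{(c)} with (a < b < c) sorted:
  d(x*(-2*x + 3*z)) includes (∂/∂z)(x*(-2*x + 3*z)) dz = (3*x) dz, which multiplied by dx ∧ dy gives (3*x) dx ∧ dy ∧ dz
  d(w*y + w*z - 2*y*z) includes (∂/∂y)(w*y + w*z - 2*y*z) dy = (w - 2*z) dy, which multiplied by dx ∧ dz gives (-w + 2*z) dx ∧ dy ∧ dz
  d(w*y + w*z - 2*y*z) includes (∂/∂w)(w*y + w*z - 2*y*z) dw = (y + z) dw, which multiplied by dx ∧ dz gives (y + z) dx ∧ dz ∧ dw
  d(w*x - 3*w + x*z) includes (∂/∂z)(w*x - 3*w + x*z) dz = (x) dz, which multiplied by dx ∧ dw gives (-x) dx ∧ dz ∧ dw
Collecting like 3-forms: d(omega) = (-w + 3*x + 2*z) dx ∧ dy ∧ dz + (-x + y + z) dx ∧ dz ∧ dw.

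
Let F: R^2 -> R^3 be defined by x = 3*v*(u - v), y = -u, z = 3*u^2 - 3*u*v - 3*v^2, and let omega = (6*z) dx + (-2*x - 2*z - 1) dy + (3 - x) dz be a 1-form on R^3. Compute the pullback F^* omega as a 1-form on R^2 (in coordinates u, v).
F^* omega = (36*u^2*v + 6*u^2 - 27*u*v^2 + 18*u - 63*v^3 - 12*v^2 - 9*v + 1) du + (54*u^3 - 153*u^2*v + 63*u*v^2 - 9*u + 90*v^3 - 18*v) dv

Using F^*(f dg) = (f ∘ F) d(g ∘ F), substitute each coordinate x_i by F_i(u, v) in f_i, and replace dx_i by d F_i = (∂F_i/∂u) du + (∂F_i/∂v) dv.
  For the x component: f_1(F) = 18*u^2 - 18*u*v - 18*v^2; d F_1 = (3*v) du + (3*u - 6*v) dv
  For the y component: f_2(F) = -6*u^2 + 12*v^2 - 1; d F_2 = (-1) du + (0) dv
  For the z component: f_3(F) = -3*u*v + 3*v^2 + 3; d F_3 = (6*u - 3*v) du + (-3*u - 6*v) dv
Combining and collecting du, dv coefficients:
  coeff of du: 36*u^2*v + 6*u^2 - 27*u*v^2 + 18*u - 63*v^3 - 12*v^2 - 9*v + 1
  coeff of dv: 54*u^3 - 153*u^2*v + 63*u*v^2 - 9*u + 90*v^3 - 18*v
F^* omega = (36*u^2*v + 6*u^2 - 27*u*v^2 + 18*u - 63*v^3 - 12*v^2 - 9*v + 1) du + (54*u^3 - 153*u^2*v + 63*u*v^2 - 9*u + 90*v^3 - 18*v) dv.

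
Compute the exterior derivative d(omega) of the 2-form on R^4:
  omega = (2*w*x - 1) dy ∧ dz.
d(omega) = (2*w) dx ∧ dy ∧ dz + (2*x) dy ∧ dz ∧ dw

For a 2-form omega = sum_{i<j} g_{ij} dx_i ∧ dx_j, the exterior derivative is
  d(omega) = sum_{i<j} d(g_{ij}) ∧ dx_i ∧ dx_j = sum_{i<j, k} (∂g_{ij}/∂x_k) dx_k ∧ dx_i ∧ dx_j.
Expand each term, using dx_k ∧ dx_i ∧ dx_j = sgn(permutation) dx_{(a)} ∧ dx_{(b)} ∧ dx_{(c)} with (a < b < c) sorted:
  d(2*w*x - 1) includes (∂/∂x)(2*w*x - 1) dx = (2*w) dx, which multiplied by dy ∧ dz gives (2*w) dx ∧ dy ∧ dz
  d(2*w*x - 1) includes (∂/∂w)(2*w*x - 1) dw = (2*x) dw, which multiplied by dy ∧ dz gives (2*x) dy ∧ dz ∧ dw
Collecting like 3-forms: d(omega) = (2*w) dx ∧ dy ∧ dz + (2*x) dy ∧ dz ∧ dw.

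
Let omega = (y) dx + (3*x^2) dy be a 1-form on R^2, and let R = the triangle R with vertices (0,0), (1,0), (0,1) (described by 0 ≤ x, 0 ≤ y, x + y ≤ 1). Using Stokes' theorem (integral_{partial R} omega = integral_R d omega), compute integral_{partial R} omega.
integral_(partial R) omega = 1/2

Stokes: integral_partial_R omega = integral_R d omega with d omega = (∂Q/∂x - ∂P/∂y) dx ∧ dy.
  ∂Q/∂x = 6*x
  ∂P/∂y = 1
  integrand = ∂Q/∂x - ∂P/∂y = 6*x - 1.
Integrating over R: integral_0^1 integral_0^{1-x} (6*x - 1) dy dx = 1/2.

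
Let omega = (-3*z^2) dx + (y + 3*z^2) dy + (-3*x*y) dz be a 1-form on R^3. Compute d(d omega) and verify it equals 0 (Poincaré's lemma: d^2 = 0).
d(d omega) = 0

Step 1: d omega = sum_{i<j} (∂f_j/∂x_i - ∂f_i/∂x_j) dx_i ∧ dx_j:
  coeff of dx ∧ dy: 0
  coeff of dx ∧ dz: -3*y + 6*z
  coeff of dy ∧ dz: -3*x - 6*z
Step 2: Apply d again to each 2-form coefficient. The only possible 3-form in R^3 is dx ∧ dy ∧ dz, with coefficient
  ∂(coeff of dy∧dz)/∂x - ∂(coeff of dx∧dz)/∂y + ∂(coeff of dx∧dy)/∂z
  = ∂/∂x (-3*x - 6*z) - ∂/∂y (-3*y + 6*z) + ∂/∂z (0).
Each of these terms simplifies to sums of mixed partials that cancel in pairs. The result is 0 (by equality of mixed partials for smooth functions — Schwarz / Clairaut).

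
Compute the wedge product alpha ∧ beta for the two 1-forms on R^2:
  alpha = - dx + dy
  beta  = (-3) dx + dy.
alpha ∧ beta = (2) dx ∧ dy

Distribute the wedge, using dx_i ∧ dx_j = -dx_j ∧ dx_i and dx_i ∧ dx_i = 0. For each pair (i, j) with i < j, the coefficient of dx_i ∧ dx_j in alpha ∧ beta is (alpha_i * beta_j - alpha_j * beta_i). Collecting: alpha ∧ beta = (2) dx ∧ dy.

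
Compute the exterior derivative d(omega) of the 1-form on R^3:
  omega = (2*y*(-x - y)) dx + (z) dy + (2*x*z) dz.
d(omega) = (2*x + 4*y) dx ∧ dy + (2*z) dx ∧ dz + (-1) dy ∧ dz

For a 1-form omega = sum_i f_i dx_i, the exterior derivative is
  d(omega) = sum_{i < j} (∂f_j/∂x_i - ∂f_i/∂x_j) dx_i ∧ dx_j.
  coefficient of dx ∧ dy: ∂f_2/∂x - ∂f_1/∂y = ∂(z)/∂x - ∂(2*y*(-x - y))/∂y = 2*x + 4*y
  coefficient of dx ∧ dz: ∂f_3/∂x - ∂f_1/∂z = ∂(2*x*z)/∂x - ∂(2*y*(-x - y))/∂z = 2*z
  coefficient of dy ∧ dz: ∂f_3/∂y - ∂f_2/∂z = ∂(2*x*z)/∂y - ∂(z)/∂z = -1
Assembling: d(omega) = (2*x + 4*y) dx ∧ dy + (2*z) dx ∧ dz + (-1) dy ∧ dz.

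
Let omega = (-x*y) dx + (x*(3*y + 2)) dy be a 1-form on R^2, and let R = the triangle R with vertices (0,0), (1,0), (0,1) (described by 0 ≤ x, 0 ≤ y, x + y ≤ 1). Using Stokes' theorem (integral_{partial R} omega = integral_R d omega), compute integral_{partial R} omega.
integral_(partial R) omega = 5/3

Stokes: integral_partial_R omega = integral_R d omega with d omega = (∂Q/∂x - ∂P/∂y) dx ∧ dy.
  ∂Q/∂x = 3*y + 2
  ∂P/∂y = -x
  integrand = ∂Q/∂x - ∂P/∂y = x + 3*y + 2.
Integrating over R: integral_0^1 integral_0^{1-x} (x + 3*y + 2) dy dx = 5/3.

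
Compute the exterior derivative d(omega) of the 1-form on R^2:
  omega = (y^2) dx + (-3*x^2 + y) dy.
d(omega) = (-6*x - 2*y) dx ∧ dy

For a 1-form omega = sum_i f_i dx_i, the exterior derivative is
  d(omega) = sum_{i < j} (∂f_j/∂x_i - ∂f_i/∂x_j) dx_i ∧ dx_j.
  coefficient of dx ∧ dy: ∂f_2/∂x - ∂f_1/∂y = ∂(-3*x^2 + y)/∂x - ∂(y^2)/∂y = -6*x - 2*y
Assembling: d(omega) = (-6*x - 2*y) dx ∧ dy.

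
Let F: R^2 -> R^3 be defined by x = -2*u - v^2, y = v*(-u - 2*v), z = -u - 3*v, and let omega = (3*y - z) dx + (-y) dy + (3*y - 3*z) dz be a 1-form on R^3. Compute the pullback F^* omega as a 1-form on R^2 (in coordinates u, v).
F^* omega = (-u*v^2 + 9*u*v - 5*u - 2*v^3 + 18*v^2 - 15*v) du + (-u^2*v + 7*u*v - 9*u + 4*v^3 + 12*v^2 - 27*v) dv

Using F^*(f dg) = (f ∘ F) d(g ∘ F), substitute each coordinate x_i by F_i(u, v) in f_i, and replace dx_i by d F_i = (∂F_i/∂u) du + (∂F_i/∂v) dv.
  For the x component: f_1(F) = -3*u*v + u - 6*v^2 + 3*v; d F_1 = (-2) du + (-2*v) dv
  For the y component: f_2(F) = v*(u + 2*v); d F_2 = (-v) du + (-u - 4*v) dv
  For the z component: f_3(F) = -3*u*v + 3*u - 6*v^2 + 9*v; d F_3 = (-1) du + (-3) dv
Combining and collecting du, dv coefficients:
  coeff of du: -u*v^2 + 9*u*v - 5*u - 2*v^3 + 18*v^2 - 15*v
  coeff of dv: -u^2*v + 7*u*v - 9*u + 4*v^3 + 12*v^2 - 27*v
F^* omega = (-u*v^2 + 9*u*v - 5*u - 2*v^3 + 18*v^2 - 15*v) du + (-u^2*v + 7*u*v - 9*u + 4*v^3 + 12*v^2 - 27*v) dv.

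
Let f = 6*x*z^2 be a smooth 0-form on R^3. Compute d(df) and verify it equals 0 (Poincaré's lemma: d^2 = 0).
d(df) = 0

Step 1: df = sum_i (∂f/∂x_i) dx_i = (6*z^2) dx + (0) dy + (12*x*z) dz.
Step 2: Apply d again. Using the 1-form formula, the coefficient of dx ∧ dy in d(df) is ∂^2 f/∂x ∂y - ∂^2 f/∂y ∂x = (0) - (0) = 0 (equality of mixed partials for smooth f).
Similarly for dx ∧ dz and dy ∧ dz — all coefficients vanish. So d(df) = 0.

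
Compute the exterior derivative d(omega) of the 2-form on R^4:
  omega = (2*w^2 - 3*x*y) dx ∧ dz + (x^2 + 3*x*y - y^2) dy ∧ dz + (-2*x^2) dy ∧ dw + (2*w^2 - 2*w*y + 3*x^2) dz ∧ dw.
d(omega) = (5*x + 3*y) dx ∧ dy ∧ dz + (4*w + 6*x) dx ∧ dz ∧ dw + (-4*x) dx ∧ dy ∧ dw + (-2*w) dy ∧ dz ∧ dw

For a 2-form omega = sum_{i<j} g_{ij} dx_i ∧ dx_j, the exterior derivative is
  d(omega) = sum_{i<j} d(g_{ij}) ∧ dx_i ∧ dx_j = sum_{i<j, k} (∂g_{ij}/∂x_k) dx_k ∧ dx_i ∧ dx_j.
Expand each term, using dx_k ∧ dx_i ∧ dx_j = sgn(permutation) dx_{(a)} ∧ dx_{(b)} ∧ dx_{(c)} with (a < b < c) sorted:
  d(2*w^2 - 3*x*y) includes (∂/∂y)(2*w^2 - 3*x*y) dy = (-3*x) dy, which multiplied by dx ∧ dz gives (3*x) dx ∧ dy ∧ dz
  d(2*w^2 - 3*x*y) includes (∂/∂w)(2*w^2 - 3*x*y) dw = (4*w) dw, which multiplied by dx ∧ dz gives (4*w) dx ∧ dz ∧ dw
  d(x^2 + 3*x*y - y^2) includes (∂/∂x)(x^2 + 3*x*y - y^2) dx = (2*x + 3*y) dx, which multiplied by dy ∧ dz gives (2*x + 3*y) dx ∧ dy ∧ dz
  d(-2*x^2) includes (∂/∂x)(-2*x^2) dx = (-4*x) dx, which multiplied by dy ∧ dw gives (-4*x) dx ∧ dy ∧ dw
  d(2*w^2 - 2*w*y + 3*x^2) includes (∂/∂x)(2*w^2 - 2*w*y + 3*x^2) dx = (6*x) dx, which multiplied by dz ∧ dw gives (6*x) dx ∧ dz ∧ dw
  d(2*w^2 - 2*w*y + 3*x^2) includes (∂/∂y)(2*w^2 - 2*w*y + 3*x^2) dy = (-2*w) dy, which multiplied by dz ∧ dw gives (-2*w) dy ∧ dz ∧ dw
Collecting like 3-forms: d(omega) = (5*x + 3*y) dx ∧ dy ∧ dz + (4*w + 6*x) dx ∧ dz ∧ dw + (-4*x) dx ∧ dy ∧ dw + (-2*w) dy ∧ dz ∧ dw.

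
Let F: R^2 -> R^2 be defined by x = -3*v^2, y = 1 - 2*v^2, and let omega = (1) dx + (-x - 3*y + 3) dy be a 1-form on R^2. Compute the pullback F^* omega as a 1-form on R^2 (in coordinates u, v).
F^* omega = (-36*v^3 - 6*v) dv

Using F^*(f dg) = (f ∘ F) d(g ∘ F), substitute each coordinate x_i by F_i(u, v) in f_i, and replace dx_i by d F_i = (∂F_i/∂u) du + (∂F_i/∂v) dv.
  For the x component: f_1(F) = 1; d F_1 = (0) du + (-6*v) dv
  For the y component: f_2(F) = 9*v^2; d F_2 = (0) du + (-4*v) dv
Combining and collecting du, dv coefficients:
  coeff of du: 0
  coeff of dv: -36*v^3 - 6*v
F^* omega = (-36*v^3 - 6*v) dv.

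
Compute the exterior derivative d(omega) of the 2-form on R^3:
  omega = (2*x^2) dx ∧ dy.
d(omega) = 0

For a 2-form omega = sum_{i<j} g_{ij} dx_i ∧ dx_j, the exterior derivative is
  d(omega) = sum_{i<j} d(g_{ij}) ∧ dx_i ∧ dx_j = sum_{i<j, k} (∂g_{ij}/∂x_k) dx_k ∧ dx_i ∧ dx_j.
Expand each term, using dx_k ∧ dx_i ∧ dx_j = sgn(permutation) dx_{(a)} ∧ dx_{(b)} ∧ dx_{(c)} with (a < b < c) sorted:

Collecting like 3-forms: d(omega) = 0.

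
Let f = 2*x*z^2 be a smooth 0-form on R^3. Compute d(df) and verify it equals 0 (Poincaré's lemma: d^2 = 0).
d(df) = 0

Step 1: df = sum_i (∂f/∂x_i) dx_i = (2*z^2) dx + (0) dy + (4*x*z) dz.
Step 2: Apply d again. Using the 1-form formula, the coefficient of dx ∧ dy in d(df) is ∂^2 f/∂x ∂y - ∂^2 f/∂y ∂x = (0) - (0) = 0 (equality of mixed partials for smooth f).
Similarly for dx ∧ dz and dy ∧ dz — all coefficients vanish. So d(df) = 0.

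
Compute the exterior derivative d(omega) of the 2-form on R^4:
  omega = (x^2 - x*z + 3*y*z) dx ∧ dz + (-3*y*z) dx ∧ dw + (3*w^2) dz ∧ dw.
d(omega) = (-3*z) dx ∧ dy ∧ dz + (3*z) dx ∧ dy ∧ dw + (3*y) dx ∧ dz ∧ dw

For a 2-form omega = sum_{i<j} g_{ij} dx_i ∧ dx_j, the exterior derivative is
  d(omega) = sum_{i<j} d(g_{ij}) ∧ dx_i ∧ dx_j = sum_{i<j, k} (∂g_{ij}/∂x_k) dx_k ∧ dx_i ∧ dx_j.
Expand each term, using dx_k ∧ dx_i ∧ dx_j = sgn(permutation) dx_{(a)} ∧ dx_{(b)} ∧ dx_{(c)} with (a < b < c) sorted:
  d(x^2 - x*z + 3*y*z) includes (∂/∂y)(x^2 - x*z + 3*y*z) dy = (3*z) dy, which multiplied by dx ∧ dz gives (-3*z) dx ∧ dy ∧ dz
  d(-3*y*z) includes (∂/∂y)(-3*y*z) dy = (-3*z) dy, which multiplied by dx ∧ dw gives (3*z) dx ∧ dy ∧ dw
  d(-3*y*z) includes (∂/∂z)(-3*y*z) dz = (-3*y) dz, which multiplied by dx ∧ dw gives (3*y) dx ∧ dz ∧ dw
Collecting like 3-forms: d(omega) = (-3*z) dx ∧ dy ∧ dz + (3*z) dx ∧ dy ∧ dw + (3*y) dx ∧ dz ∧ dw.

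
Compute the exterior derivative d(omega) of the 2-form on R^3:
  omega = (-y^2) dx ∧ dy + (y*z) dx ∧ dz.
d(omega) = (-z) dx ∧ dy ∧ dz

For a 2-form omega = sum_{i<j} g_{ij} dx_i ∧ dx_j, the exterior derivative is
  d(omega) = sum_{i<j} d(g_{ij}) ∧ dx_i ∧ dx_j = sum_{i<j, k} (∂g_{ij}/∂x_k) dx_k ∧ dx_i ∧ dx_j.
Expand each term, using dx_k ∧ dx_i ∧ dx_j = sgn(permutation) dx_{(a)} ∧ dx_{(b)} ∧ dx_{(c)} with (a < b < c) sorted:
  d(y*z) includes (∂/∂y)(y*z) dy = (z) dy, which multiplied by dx ∧ dz gives (-z) dx ∧ dy ∧ dz
Collecting like 3-forms: d(omega) = (-z) dx ∧ dy ∧ dz.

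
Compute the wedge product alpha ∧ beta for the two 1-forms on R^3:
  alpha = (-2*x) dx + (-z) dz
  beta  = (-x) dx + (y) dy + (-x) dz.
alpha ∧ beta = (-2*x*y) dx ∧ dy + (x*(2*x - z)) dx ∧ dz + (y*z) dy ∧ dz

Distribute the wedge, using dx_i ∧ dx_j = -dx_j ∧ dx_i and dx_i ∧ dx_i = 0. For each pair (i, j) with i < j, the coefficient of dx_i ∧ dx_j in alpha ∧ beta is (alpha_i * beta_j - alpha_j * beta_i). Collecting: alpha ∧ beta = (-2*x*y) dx ∧ dy + (x*(2*x - z)) dx ∧ dz + (y*z) dy ∧ dz.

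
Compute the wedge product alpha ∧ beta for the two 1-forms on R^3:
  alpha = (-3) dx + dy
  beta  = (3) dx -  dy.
alpha ∧ beta = 0

Distribute the wedge, using dx_i ∧ dx_j = -dx_j ∧ dx_i and dx_i ∧ dx_i = 0. For each pair (i, j) with i < j, the coefficient of dx_i ∧ dx_j in alpha ∧ beta is (alpha_i * beta_j - alpha_j * beta_i). Collecting: alpha ∧ beta = 0.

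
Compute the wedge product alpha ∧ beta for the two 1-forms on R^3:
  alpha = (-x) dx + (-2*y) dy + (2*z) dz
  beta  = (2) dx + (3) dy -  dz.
alpha ∧ beta = (-3*x + 4*y) dx ∧ dy + (x - 4*z) dx ∧ dz + (2*y - 6*z) dy ∧ dz

Distribute the wedge, using dx_i ∧ dx_j = -dx_j ∧ dx_i and dx_i ∧ dx_i = 0. For each pair (i, j) with i < j, the coefficient of dx_i ∧ dx_j in alpha ∧ beta is (alpha_i * beta_j - alpha_j * beta_i). Collecting: alpha ∧ beta = (-3*x + 4*y) dx ∧ dy + (x - 4*z) dx ∧ dz + (2*y - 6*z) dy ∧ dz.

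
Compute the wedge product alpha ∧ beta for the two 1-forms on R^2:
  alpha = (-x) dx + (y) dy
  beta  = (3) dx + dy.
alpha ∧ beta = (-x - 3*y) dx ∧ dy

Distribute the wedge, using dx_i ∧ dx_j = -dx_j ∧ dx_i and dx_i ∧ dx_i = 0. For each pair (i, j) with i < j, the coefficient of dx_i ∧ dx_j in alpha ∧ beta is (alpha_i * beta_j - alpha_j * beta_i). Collecting: alpha ∧ beta = (-x - 3*y) dx ∧ dy.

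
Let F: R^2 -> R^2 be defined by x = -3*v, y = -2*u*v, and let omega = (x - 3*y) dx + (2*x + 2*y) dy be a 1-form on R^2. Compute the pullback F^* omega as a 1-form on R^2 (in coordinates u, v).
F^* omega = (v^2*(8*u + 12)) du + (v*(8*u^2 - 6*u + 9)) dv

Using F^*(f dg) = (f ∘ F) d(g ∘ F), substitute each coordinate x_i by F_i(u, v) in f_i, and replace dx_i by d F_i = (∂F_i/∂u) du + (∂F_i/∂v) dv.
  For the x component: f_1(F) = 3*v*(2*u - 1); d F_1 = (0) du + (-3) dv
  For the y component: f_2(F) = 2*v*(-2*u - 3); d F_2 = (-2*v) du + (-2*u) dv
Combining and collecting du, dv coefficients:
  coeff of du: v^2*(8*u + 12)
  coeff of dv: v*(8*u^2 - 6*u + 9)
F^* omega = (v^2*(8*u + 12)) du + (v*(8*u^2 - 6*u + 9)) dv.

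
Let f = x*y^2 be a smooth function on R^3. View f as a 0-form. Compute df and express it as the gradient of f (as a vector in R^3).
df = (y^2) dx + (2*x*y) dy + (0) dz; grad f = (y^2, 2*x*y, 0)

For a 0-form f, d f = (∂f/∂x) dx + (∂f/∂y) dy + (∂f/∂z) dz. The components of the vector representation are exactly the entries of grad f in Cartesian coordinates:
  ∂f/∂x = y^2
  ∂f/∂y = 2*x*y
  ∂f/∂z = 0.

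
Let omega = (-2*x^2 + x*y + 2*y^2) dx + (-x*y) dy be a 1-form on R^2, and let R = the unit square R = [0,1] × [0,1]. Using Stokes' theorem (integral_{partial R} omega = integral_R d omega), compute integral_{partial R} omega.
integral_(partial R) omega = -3

Stokes: integral_partial_R omega = integral_R d omega with d omega = (∂Q/∂x - ∂P/∂y) dx ∧ dy.
  ∂Q/∂x = -y
  ∂P/∂y = x + 4*y
  integrand = ∂Q/∂x - ∂P/∂y = -x - 5*y.
Integrating over R: integral_0^1 integral_0^1 (-x - 5*y) dx dy = -3.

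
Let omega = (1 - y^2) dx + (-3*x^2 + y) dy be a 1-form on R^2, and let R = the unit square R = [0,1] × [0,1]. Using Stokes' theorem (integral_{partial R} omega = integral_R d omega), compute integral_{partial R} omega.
integral_(partial R) omega = -2

Stokes: integral_partial_R omega = integral_R d omega with d omega = (∂Q/∂x - ∂P/∂y) dx ∧ dy.
  ∂Q/∂x = -6*x
  ∂P/∂y = -2*y
  integrand = ∂Q/∂x - ∂P/∂y = -6*x + 2*y.
Integrating over R: integral_0^1 integral_0^1 (-6*x + 2*y) dx dy = -2.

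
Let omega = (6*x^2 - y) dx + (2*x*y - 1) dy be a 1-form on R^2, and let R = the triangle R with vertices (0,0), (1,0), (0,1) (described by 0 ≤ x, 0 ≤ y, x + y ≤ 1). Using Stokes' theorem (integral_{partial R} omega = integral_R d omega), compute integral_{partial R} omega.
integral_(partial R) omega = 5/6

Stokes: integral_partial_R omega = integral_R d omega with d omega = (∂Q/∂x - ∂P/∂y) dx ∧ dy.
  ∂Q/∂x = 2*y
  ∂P/∂y = -1
  integrand = ∂Q/∂x - ∂P/∂y = 2*y + 1.
Integrating over R: integral_0^1 integral_0^{1-x} (2*y + 1) dy dx = 5/6.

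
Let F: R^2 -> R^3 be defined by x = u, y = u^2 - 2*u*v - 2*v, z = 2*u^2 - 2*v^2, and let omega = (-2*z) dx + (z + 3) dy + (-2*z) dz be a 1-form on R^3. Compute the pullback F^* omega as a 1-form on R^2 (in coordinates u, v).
F^* omega = (-12*u^3 - 4*u^2*v - 4*u^2 + 12*u*v^2 + 6*u + 4*v^3 + 4*v^2 - 6*v) du + (-4*u^3 + 16*u^2*v - 4*u^2 + 4*u*v^2 - 6*u - 16*v^3 + 4*v^2 - 6) dv

Using F^*(f dg) = (f ∘ F) d(g ∘ F), substitute each coordinate x_i by F_i(u, v) in f_i, and replace dx_i by d F_i = (∂F_i/∂u) du + (∂F_i/∂v) dv.
  For the x component: f_1(F) = -4*u^2 + 4*v^2; d F_1 = (1) du + (0) dv
  For the y component: f_2(F) = 2*u^2 - 2*v^2 + 3; d F_2 = (2*u - 2*v) du + (-2*u - 2) dv
  For the z component: f_3(F) = -4*u^2 + 4*v^2; d F_3 = (4*u) du + (-4*v) dv
Combining and collecting du, dv coefficients:
  coeff of du: -12*u^3 - 4*u^2*v - 4*u^2 + 12*u*v^2 + 6*u + 4*v^3 + 4*v^2 - 6*v
  coeff of dv: -4*u^3 + 16*u^2*v - 4*u^2 + 4*u*v^2 - 6*u - 16*v^3 + 4*v^2 - 6
F^* omega = (-12*u^3 - 4*u^2*v - 4*u^2 + 12*u*v^2 + 6*u + 4*v^3 + 4*v^2 - 6*v) du + (-4*u^3 + 16*u^2*v - 4*u^2 + 4*u*v^2 - 6*u - 16*v^3 + 4*v^2 - 6) dv.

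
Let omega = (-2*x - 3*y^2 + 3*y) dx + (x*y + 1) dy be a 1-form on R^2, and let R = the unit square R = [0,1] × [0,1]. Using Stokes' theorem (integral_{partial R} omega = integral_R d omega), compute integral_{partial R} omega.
integral_(partial R) omega = 1/2

Stokes: integral_partial_R omega = integral_R d omega with d omega = (∂Q/∂x - ∂P/∂y) dx ∧ dy.
  ∂Q/∂x = y
  ∂P/∂y = 3 - 6*y
  integrand = ∂Q/∂x - ∂P/∂y = 7*y - 3.
Integrating over R: integral_0^1 integral_0^1 (7*y - 3) dx dy = 1/2.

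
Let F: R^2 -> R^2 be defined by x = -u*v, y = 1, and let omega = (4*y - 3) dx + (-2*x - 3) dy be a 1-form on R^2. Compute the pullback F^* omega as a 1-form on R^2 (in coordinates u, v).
F^* omega = (-v) du + (-u) dv

Using F^*(f dg) = (f ∘ F) d(g ∘ F), substitute each coordinate x_i by F_i(u, v) in f_i, and replace dx_i by d F_i = (∂F_i/∂u) du + (∂F_i/∂v) dv.
  For the x component: f_1(F) = 1; d F_1 = (-v) du + (-u) dv
  For the y component: f_2(F) = 2*u*v - 3; d F_2 = (0) du + (0) dv
Combining and collecting du, dv coefficients:
  coeff of du: -v
  coeff of dv: -u
F^* omega = (-v) du + (-u) dv.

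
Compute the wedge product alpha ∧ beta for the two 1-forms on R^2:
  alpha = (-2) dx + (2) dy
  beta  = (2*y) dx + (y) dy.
alpha ∧ beta = (-6*y) dx ∧ dy

Distribute the wedge, using dx_i ∧ dx_j = -dx_j ∧ dx_i and dx_i ∧ dx_i = 0. For each pair (i, j) with i < j, the coefficient of dx_i ∧ dx_j in alpha ∧ beta is (alpha_i * beta_j - alpha_j * beta_i). Collecting: alpha ∧ beta = (-6*y) dx ∧ dy.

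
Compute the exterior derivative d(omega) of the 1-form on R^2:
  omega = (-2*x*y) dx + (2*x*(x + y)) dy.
d(omega) = (6*x + 2*y) dx ∧ dy

For a 1-form omega = sum_i f_i dx_i, the exterior derivative is
  d(omega) = sum_{i < j} (∂f_j/∂x_i - ∂f_i/∂x_j) dx_i ∧ dx_j.
  coefficient of dx ∧ dy: ∂f_2/∂x - ∂f_1/∂y = ∂(2*x*(x + y))/∂x - ∂(-2*x*y)/∂y = 6*x + 2*y
Assembling: d(omega) = (6*x + 2*y) dx ∧ dy.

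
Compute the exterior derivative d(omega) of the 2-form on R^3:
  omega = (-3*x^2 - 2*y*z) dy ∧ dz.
d(omega) = (-6*x) dx ∧ dy ∧ dz

For a 2-form omega = sum_{i<j} g_{ij} dx_i ∧ dx_j, the exterior derivative is
  d(omega) = sum_{i<j} d(g_{ij}) ∧ dx_i ∧ dx_j = sum_{i<j, k} (∂g_{ij}/∂x_k) dx_k ∧ dx_i ∧ dx_j.
Expand each term, using dx_k ∧ dx_i ∧ dx_j = sgn(permutation) dx_{(a)} ∧ dx_{(b)} ∧ dx_{(c)} with (a < b < c) sorted:
  d(-3*x^2 - 2*y*z) includes (∂/∂x)(-3*x^2 - 2*y*z) dx = (-6*x) dx, which multiplied by dy ∧ dz gives (-6*x) dx ∧ dy ∧ dz
Collecting like 3-forms: d(omega) = (-6*x) dx ∧ dy ∧ dz.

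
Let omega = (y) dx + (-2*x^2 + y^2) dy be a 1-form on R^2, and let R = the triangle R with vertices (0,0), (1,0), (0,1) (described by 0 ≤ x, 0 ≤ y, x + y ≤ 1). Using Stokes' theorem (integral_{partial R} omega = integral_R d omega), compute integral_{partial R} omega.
integral_(partial R) omega = -7/6

Stokes: integral_partial_R omega = integral_R d omega with d omega = (∂Q/∂x - ∂P/∂y) dx ∧ dy.
  ∂Q/∂x = -4*x
  ∂P/∂y = 1
  integrand = ∂Q/∂x - ∂P/∂y = -4*x - 1.
Integrating over R: integral_0^1 integral_0^{1-x} (-4*x - 1) dy dx = -7/6.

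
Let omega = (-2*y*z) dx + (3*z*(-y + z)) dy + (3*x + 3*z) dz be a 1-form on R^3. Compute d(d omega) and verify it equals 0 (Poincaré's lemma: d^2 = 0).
d(d omega) = 0

Step 1: d omega = sum_{i<j} (∂f_j/∂x_i - ∂f_i/∂x_j) dx_i ∧ dx_j:
  coeff of dx ∧ dy: 2*z
  coeff of dx ∧ dz: 2*y + 3
  coeff of dy ∧ dz: 3*y - 6*z
Step 2: Apply d again to each 2-form coefficient. The only possible 3-form in R^3 is dx ∧ dy ∧ dz, with coefficient
  ∂(coeff of dy∧dz)/∂x - ∂(coeff of dx∧dz)/∂y + ∂(coeff of dx∧dy)/∂z
  = ∂/∂x (3*y - 6*z) - ∂/∂y (2*y + 3) + ∂/∂z (2*z).
Each of these terms simplifies to sums of mixed partials that cancel in pairs. The result is 0 (by equality of mixed partials for smooth functions — Schwarz / Clairaut).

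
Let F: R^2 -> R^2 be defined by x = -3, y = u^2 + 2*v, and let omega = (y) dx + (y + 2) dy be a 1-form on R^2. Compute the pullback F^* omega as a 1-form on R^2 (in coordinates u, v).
F^* omega = (2*u*(u^2 + 2*v + 2)) du + (2*u^2 + 4*v + 4) dv

Using F^*(f dg) = (f ∘ F) d(g ∘ F), substitute each coordinate x_i by F_i(u, v) in f_i, and replace dx_i by d F_i = (∂F_i/∂u) du + (∂F_i/∂v) dv.
  For the x component: f_1(F) = u^2 + 2*v; d F_1 = (0) du + (0) dv
  For the y component: f_2(F) = u^2 + 2*v + 2; d F_2 = (2*u) du + (2) dv
Combining and collecting du, dv coefficients:
  coeff of du: 2*u*(u^2 + 2*v + 2)
  coeff of dv: 2*u^2 + 4*v + 4
F^* omega = (2*u*(u^2 + 2*v + 2)) du + (2*u^2 + 4*v + 4) dv.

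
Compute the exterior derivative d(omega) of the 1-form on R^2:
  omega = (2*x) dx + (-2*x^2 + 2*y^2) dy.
d(omega) = (-4*x) dx ∧ dy

For a 1-form omega = sum_i f_i dx_i, the exterior derivative is
  d(omega) = sum_{i < j} (∂f_j/∂x_i - ∂f_i/∂x_j) dx_i ∧ dx_j.
  coefficient of dx ∧ dy: ∂f_2/∂x - ∂f_1/∂y = ∂(-2*x^2 + 2*y^2)/∂x - ∂(2*x)/∂y = -4*x
Assembling: d(omega) = (-4*x) dx ∧ dy.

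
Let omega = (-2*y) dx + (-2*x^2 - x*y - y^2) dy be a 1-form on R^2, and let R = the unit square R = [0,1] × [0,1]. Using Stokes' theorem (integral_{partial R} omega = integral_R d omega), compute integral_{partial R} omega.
integral_(partial R) omega = -1/2

Stokes: integral_partial_R omega = integral_R d omega with d omega = (∂Q/∂x - ∂P/∂y) dx ∧ dy.
  ∂Q/∂x = -4*x - y
  ∂P/∂y = -2
  integrand = ∂Q/∂x - ∂P/∂y = -4*x - y + 2.
Integrating over R: integral_0^1 integral_0^1 (-4*x - y + 2) dx dy = -1/2.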